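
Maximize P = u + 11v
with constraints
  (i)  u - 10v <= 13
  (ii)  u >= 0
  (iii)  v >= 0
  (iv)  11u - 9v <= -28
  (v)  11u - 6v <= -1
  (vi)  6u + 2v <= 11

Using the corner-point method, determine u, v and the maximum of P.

u = 0, v = 11/2, maximum P = 121/2

Corner points and P = u + 11v:
  (0, 28/9) → P = 308/9
  (0, 11/2) → P = 121/2
  (43/76, 289/76) → P = 1611/38

The binding constraints are u = 0 and 6u + 2v = 11.
Solving simultaneously gives u = 0, v = 11/2.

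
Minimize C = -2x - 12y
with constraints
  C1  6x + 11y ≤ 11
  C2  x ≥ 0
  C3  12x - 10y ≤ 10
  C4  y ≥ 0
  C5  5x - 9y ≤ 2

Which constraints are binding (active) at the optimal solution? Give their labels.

Feasible corners and C = -2x - 12y:
  (0, 1) → C = -12
  (121/109, 43/109) → C = -758/109
  (0, 0) → C = 0
  (2/5, 0) → C = -4/5

The minimum is at (0, 1). Substituting into each constraint, equality holds for C1 and C2; the remaining constraints have slack.

C1 and C2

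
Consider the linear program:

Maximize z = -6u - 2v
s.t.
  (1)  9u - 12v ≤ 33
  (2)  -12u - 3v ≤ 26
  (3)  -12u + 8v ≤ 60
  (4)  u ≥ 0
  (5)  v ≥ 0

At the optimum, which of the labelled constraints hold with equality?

Vertices and z = -6u - 2v:
  (11/3, 0) → z = -22
  (0, 15/2) → z = -15
  (0, 0) → z = 0
The feasible region is unbounded (it extends along (4, 3), (2, 3)), but z strictly decreases along every unbounded feasible direction, so there is no improving ray and the maximum is attained at a vertex.

The maximum is at (0, 0). Substituting into each constraint, equality holds for (4) and (5); the remaining constraints have slack.

(4) and (5)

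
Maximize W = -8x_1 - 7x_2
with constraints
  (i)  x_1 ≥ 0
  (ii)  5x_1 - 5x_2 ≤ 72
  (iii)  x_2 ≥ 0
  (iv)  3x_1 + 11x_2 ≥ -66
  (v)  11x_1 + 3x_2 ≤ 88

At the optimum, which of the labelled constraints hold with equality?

(i) and (iii)

Extreme points and W = -8x_1 - 7x_2:
  (0, 0) → W = 0
  (0, 88/3) → W = -616/3
  (8, 0) → W = -64

The maximum is at (0, 0). Substituting into each constraint, equality holds for (i) and (iii); the remaining constraints have slack.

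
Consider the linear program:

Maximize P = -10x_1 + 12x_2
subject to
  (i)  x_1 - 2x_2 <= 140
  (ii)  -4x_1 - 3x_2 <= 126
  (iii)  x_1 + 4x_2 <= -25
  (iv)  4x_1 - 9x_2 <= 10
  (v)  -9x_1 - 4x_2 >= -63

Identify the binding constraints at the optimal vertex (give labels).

Feasible corners and P = -10x_1 + 12x_2:
  (-33, 2) → P = 354
  (-23, -34/3) → P = 94
  (-37/5, -22/5) → P = 106/5

The maximum is at (-33, 2). Substituting into each constraint, equality holds for (ii) and (iii); the remaining constraints have slack.

(ii) and (iii)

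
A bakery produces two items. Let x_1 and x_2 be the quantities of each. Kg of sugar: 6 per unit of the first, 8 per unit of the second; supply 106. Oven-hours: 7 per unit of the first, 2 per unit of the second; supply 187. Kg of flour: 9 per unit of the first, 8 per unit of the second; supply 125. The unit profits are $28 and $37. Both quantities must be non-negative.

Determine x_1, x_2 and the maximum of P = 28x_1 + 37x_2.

Corner points and P = 28x_1 + 37x_2:
  (0, 0) → P = 0
  (0, 53/4) → P = 1961/4
  (125/9, 0) → P = 3500/9
  (19/3, 17/2) → P = 2951/6

x_1 = 19/3, x_2 = 17/2, maximum P = 2951/6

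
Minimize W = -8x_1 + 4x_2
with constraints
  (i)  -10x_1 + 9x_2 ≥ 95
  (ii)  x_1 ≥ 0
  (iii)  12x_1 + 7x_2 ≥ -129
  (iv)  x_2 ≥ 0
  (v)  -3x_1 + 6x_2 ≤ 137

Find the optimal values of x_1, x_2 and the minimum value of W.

x_1 = 221/11, x_2 = 1085/33, minimum W = -964/33

Extreme points and W = -8x_1 + 4x_2:
  (0, 95/9) → W = 380/9
  (221/11, 1085/33) → W = -964/33
  (0, 137/6) → W = 274/3

At the optimal vertex, -10x_1 + 9x_2 = 95 and -3x_1 + 6x_2 = 137.
Solving simultaneously gives x_1 = 221/11, x_2 = 1085/33.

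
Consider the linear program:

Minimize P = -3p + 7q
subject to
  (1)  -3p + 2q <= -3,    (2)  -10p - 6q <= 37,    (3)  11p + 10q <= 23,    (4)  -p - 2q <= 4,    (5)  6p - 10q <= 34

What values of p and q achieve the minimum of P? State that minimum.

p = 14/11, q = -29/11, minimum P = -245/11

Corner points and P = -3p + 7q:
  (19/13, 9/13) → P = 6/13
  (-1/4, -15/8) → P = -99/8
  (57/17, -118/85) → P = -1681/85
  (14/11, -29/11) → P = -245/11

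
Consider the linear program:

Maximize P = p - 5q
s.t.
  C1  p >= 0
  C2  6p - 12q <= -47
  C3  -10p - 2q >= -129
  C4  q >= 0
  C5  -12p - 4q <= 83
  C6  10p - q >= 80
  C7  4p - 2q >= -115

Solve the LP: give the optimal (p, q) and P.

p = 53/6, q = 25/3, maximum P = -197/6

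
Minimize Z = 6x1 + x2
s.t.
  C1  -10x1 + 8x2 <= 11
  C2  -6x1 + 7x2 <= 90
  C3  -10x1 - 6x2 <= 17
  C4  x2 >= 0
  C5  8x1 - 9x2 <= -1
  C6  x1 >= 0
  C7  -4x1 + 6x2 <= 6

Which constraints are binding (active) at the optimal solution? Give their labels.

Corner points and Z = 6x1 + x2:
  (0, 1/9) → Z = 1/9
  (4, 11/3) → Z = 83/3
  (0, 1) → Z = 1

The minimum is at (0, 1/9). Substituting into each constraint, equality holds for C5 and C6; the remaining constraints have slack.

C5 and C6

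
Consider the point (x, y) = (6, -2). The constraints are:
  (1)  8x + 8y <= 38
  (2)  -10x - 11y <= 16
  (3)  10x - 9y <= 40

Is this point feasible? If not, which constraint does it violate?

not feasible — violates (3)

Constraint (3): 10x - 9y = 78, which is not ≤ 40. All other constraints are satisfied.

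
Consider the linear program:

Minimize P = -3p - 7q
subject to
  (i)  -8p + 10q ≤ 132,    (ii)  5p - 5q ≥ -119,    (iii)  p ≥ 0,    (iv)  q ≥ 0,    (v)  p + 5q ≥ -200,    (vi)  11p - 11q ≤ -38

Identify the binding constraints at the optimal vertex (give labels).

Extreme points and P = -3p - 7q:
  (0, 66/5) → P = -462/5
  (536/11, 574/11) → P = -5626/11
  (0, 38/11) → P = -266/11

The minimum is at (536/11, 574/11). Substituting into each constraint, equality holds for (i) and (vi); the remaining constraints have slack.

(i) and (vi)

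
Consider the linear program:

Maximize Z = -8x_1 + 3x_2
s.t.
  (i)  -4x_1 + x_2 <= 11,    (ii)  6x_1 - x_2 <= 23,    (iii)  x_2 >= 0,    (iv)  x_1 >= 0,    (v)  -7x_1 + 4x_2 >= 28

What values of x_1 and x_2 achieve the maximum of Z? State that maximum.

x_1 = 17, x_2 = 79, maximum Z = 101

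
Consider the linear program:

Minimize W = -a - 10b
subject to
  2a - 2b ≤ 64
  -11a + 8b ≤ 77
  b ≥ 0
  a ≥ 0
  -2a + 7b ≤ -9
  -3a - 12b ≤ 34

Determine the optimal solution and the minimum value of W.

a = 43, b = 11, minimum W = -153

Corner points and W = -a - 10b:
  (32, 0) → W = -32
  (43, 11) → W = -153
  (9/2, 0) → W = -9/2

The optimum lies where 2a - 2b = 64 and -2a + 7b = -9.
Solving simultaneously gives a = 43, b = 11.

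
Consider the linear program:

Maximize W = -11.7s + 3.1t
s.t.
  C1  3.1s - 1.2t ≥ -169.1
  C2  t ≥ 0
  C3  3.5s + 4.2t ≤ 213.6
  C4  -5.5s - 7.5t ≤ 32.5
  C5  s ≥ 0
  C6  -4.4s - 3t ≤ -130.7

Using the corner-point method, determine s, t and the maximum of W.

s = 0, t = 356/7, maximum W = 5518/35

Feasible corners and W = -11.7s + 3.1t:
  (2136/35, 0) → W = -124956/175
  (1307/44, 0) → W = -152919/440
  (0, 356/7) → W = 5518/35
  (0, 1307/30) → W = 40517/300

The optimum lies where 3.5s + 4.2t = 213.6 and s = 0.
Solving simultaneously gives s = 0, t = 356/7.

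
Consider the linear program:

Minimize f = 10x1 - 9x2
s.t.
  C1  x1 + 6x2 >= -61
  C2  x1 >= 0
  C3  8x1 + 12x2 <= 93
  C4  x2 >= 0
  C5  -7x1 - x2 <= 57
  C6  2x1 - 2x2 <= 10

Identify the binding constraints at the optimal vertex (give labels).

C2 and C3

Corner points and f = 10x1 - 9x2:
  (0, 31/4) → f = -279/4
  (0, 0) → f = 0
  (153/20, 53/20) → f = 1053/20
  (5, 0) → f = 50

The minimum is at (0, 31/4). Substituting into each constraint, equality holds for C2 and C3; the remaining constraints have slack.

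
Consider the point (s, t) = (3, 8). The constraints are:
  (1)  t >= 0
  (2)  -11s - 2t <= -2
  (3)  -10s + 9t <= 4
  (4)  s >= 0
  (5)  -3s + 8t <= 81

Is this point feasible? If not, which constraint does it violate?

not feasible — violates (3)

Constraint (3): -10s + 9t = 42, which is not ≤ 4. All other constraints are satisfied.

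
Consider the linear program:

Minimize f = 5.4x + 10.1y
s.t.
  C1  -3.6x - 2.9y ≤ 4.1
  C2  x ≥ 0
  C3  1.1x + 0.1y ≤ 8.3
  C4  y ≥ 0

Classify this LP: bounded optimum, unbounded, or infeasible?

Vertices and f = 5.4x + 10.1y:
  (0, 83) → f = 838.3
  (0, 0) → f = 0
  (83/11, 0) → f = 2241/55
The feasible region has finitely many vertices and no improving ray; the minimum is 0 at (0, 0).

bounded optimum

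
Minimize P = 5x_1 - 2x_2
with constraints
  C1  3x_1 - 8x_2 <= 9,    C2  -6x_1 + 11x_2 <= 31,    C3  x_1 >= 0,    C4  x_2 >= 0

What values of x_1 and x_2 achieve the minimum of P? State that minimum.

Corner points and P = 5x_1 - 2x_2:
  (3, 0) → P = 15
  (0, 31/11) → P = -62/11
  (0, 0) → P = 0
The feasible region is unbounded (it extends along (11, 6), (8, 3)), but P strictly increases along every unbounded feasible direction, so there is no improving ray and the minimum is attained at a vertex.

The binding constraints are -6x_1 + 11x_2 = 31 and x_1 = 0.
Solving simultaneously gives x_1 = 0, x_2 = 31/11.

x_1 = 0, x_2 = 31/11, minimum P = -62/11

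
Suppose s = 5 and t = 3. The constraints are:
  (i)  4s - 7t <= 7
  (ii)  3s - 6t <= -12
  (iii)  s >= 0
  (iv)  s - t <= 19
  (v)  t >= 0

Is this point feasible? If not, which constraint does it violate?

Constraint (ii): 3s - 6t = -3, which is not ≤ -12. All other constraints are satisfied.

not feasible — violates (ii)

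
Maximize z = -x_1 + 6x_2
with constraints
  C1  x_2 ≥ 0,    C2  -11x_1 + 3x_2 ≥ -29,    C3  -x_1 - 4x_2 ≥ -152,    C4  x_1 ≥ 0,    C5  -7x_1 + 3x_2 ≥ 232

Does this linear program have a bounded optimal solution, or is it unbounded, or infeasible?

The boundaries x_2 = 0 and -11x_1 + 3x_2 = -29 meet at (29/11, 0), but that point violates -7x_1 + 3x_2 ≥ 232. Every candidate vertex is excluded by some other constraint, so the feasible region is empty.

infeasible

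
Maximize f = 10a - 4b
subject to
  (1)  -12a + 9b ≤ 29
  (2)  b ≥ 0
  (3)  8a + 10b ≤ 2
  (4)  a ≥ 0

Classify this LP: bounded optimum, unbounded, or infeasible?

Corner points and f = 10a - 4b:
  (1/4, 0) → f = 5/2
  (0, 0) → f = 0
  (0, 1/5) → f = -4/5
The feasible region has finitely many vertices and no improving ray; the maximum is 5/2 at (1/4, 0).

bounded optimum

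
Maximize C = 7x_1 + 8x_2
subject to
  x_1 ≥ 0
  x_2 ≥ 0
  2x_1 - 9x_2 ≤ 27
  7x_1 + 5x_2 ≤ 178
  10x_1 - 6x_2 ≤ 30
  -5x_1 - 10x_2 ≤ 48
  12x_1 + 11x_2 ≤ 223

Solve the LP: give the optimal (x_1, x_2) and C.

Feasible corners and C = 7x_1 + 8x_2:
  (0, 0) → C = 0
  (0, 223/11) → C = 1784/11
  (3, 0) → C = 21
  (834/91, 935/91) → C = 13318/91

The binding constraints are x_1 = 0 and 12x_1 + 11x_2 = 223.
Solving simultaneously gives x_1 = 0, x_2 = 223/11.

x_1 = 0, x_2 = 223/11, maximum C = 1784/11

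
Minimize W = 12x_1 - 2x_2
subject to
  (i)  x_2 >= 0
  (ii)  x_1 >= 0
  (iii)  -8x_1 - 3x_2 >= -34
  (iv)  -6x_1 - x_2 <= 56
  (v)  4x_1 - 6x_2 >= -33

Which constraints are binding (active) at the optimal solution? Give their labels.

(ii) and (v)

Corner points and W = 12x_1 - 2x_2:
  (0, 0) → W = 0
  (17/4, 0) → W = 51
  (0, 11/2) → W = -11
  (7/4, 20/3) → W = 23/3

The minimum is at (0, 11/2). Substituting into each constraint, equality holds for (ii) and (v); the remaining constraints have slack.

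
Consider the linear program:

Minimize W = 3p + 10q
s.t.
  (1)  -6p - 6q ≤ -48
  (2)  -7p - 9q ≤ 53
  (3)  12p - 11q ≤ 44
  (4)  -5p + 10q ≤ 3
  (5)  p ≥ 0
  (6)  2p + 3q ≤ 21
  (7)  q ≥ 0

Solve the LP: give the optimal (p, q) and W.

p = 132/23, q = 52/23, minimum W = 916/23

Extreme points and W = 3p + 10q:
  (132/23, 52/23) → W = 916/23
  (77/15, 43/15) → W = 661/15
  (363/58, 82/29) → W = 2729/58
  (201/35, 111/35) → W = 1713/35

At the optimal vertex, -6p - 6q = -48 and 12p - 11q = 44.
Solving simultaneously gives p = 132/23, q = 52/23.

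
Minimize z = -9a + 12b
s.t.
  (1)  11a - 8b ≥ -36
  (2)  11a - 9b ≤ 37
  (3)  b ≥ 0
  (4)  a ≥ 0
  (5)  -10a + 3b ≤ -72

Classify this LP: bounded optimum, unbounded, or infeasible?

Corner points and z = -9a + 12b:
  (684/47, 1152/47) → z = 7668/47
  (179/19, 422/57) → z = 77/19
The feasible region has finitely many vertices and no improving ray; the minimum is 77/19 at (179/19, 422/57).

bounded optimum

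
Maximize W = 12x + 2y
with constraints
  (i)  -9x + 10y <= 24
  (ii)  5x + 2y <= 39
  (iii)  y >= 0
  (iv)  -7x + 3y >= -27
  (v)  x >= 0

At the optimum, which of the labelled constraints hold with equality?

(ii) and (iv)

Corner points and W = 12x + 2y:
  (171/34, 471/68) → W = 2523/34
  (0, 12/5) → W = 24/5
  (171/29, 138/29) → W = 2328/29
  (27/7, 0) → W = 324/7
  (0, 0) → W = 0

The maximum is at (171/29, 138/29). Substituting into each constraint, equality holds for (ii) and (iv); the remaining constraints have slack.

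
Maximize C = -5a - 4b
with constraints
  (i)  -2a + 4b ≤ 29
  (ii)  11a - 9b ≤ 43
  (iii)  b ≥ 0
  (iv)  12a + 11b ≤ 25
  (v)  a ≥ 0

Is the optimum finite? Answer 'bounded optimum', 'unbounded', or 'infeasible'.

bounded optimum

Feasible corners and C = -5a - 4b:
  (25/12, 0) → C = -125/12
  (0, 0) → C = 0
  (0, 25/11) → C = -100/11
The feasible region has finitely many vertices and no improving ray; the maximum is 0 at (0, 0).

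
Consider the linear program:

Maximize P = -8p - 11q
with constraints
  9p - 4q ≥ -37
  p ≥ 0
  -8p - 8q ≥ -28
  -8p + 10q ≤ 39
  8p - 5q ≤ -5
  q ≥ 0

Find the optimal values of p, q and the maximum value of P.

p = 0, q = 1, maximum P = -11

Corner points and P = -8p - 11q:
  (0, 7/2) → P = -77/2
  (0, 1) → P = -11
  (25/26, 33/13) → P = -463/13

The optimum lies where p = 0 and 8p - 5q = -5.
Solving simultaneously gives p = 0, q = 1.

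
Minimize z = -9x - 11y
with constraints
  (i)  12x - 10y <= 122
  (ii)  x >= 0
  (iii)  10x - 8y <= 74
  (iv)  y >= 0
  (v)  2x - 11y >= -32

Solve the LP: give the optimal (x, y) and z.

Feasible corners and z = -9x - 11y:
  (0, 0) → z = 0
  (0, 32/11) → z = -32
  (37/5, 0) → z = -333/5
  (535/47, 234/47) → z = -7389/47

The optimum lies where 10x - 8y = 74 and 2x - 11y = -32.
Solving simultaneously gives x = 535/47, y = 234/47.

x = 535/47, y = 234/47, minimum z = -7389/47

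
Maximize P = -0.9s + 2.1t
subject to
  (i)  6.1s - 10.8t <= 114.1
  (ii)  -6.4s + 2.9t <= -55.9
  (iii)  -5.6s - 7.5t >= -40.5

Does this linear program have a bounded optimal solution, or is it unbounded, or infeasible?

Feasible corners and P = -0.9s + 2.1t:
  (27283/5143, -38925/5143) → P = -531486/25715
  (43105/3541, -39191/10623) → P = -331141/17705
  (26835/3212, -673/803) → P = -298047/32120
The feasible region has finitely many vertices and no improving ray; the maximum is -298047/32120 at (26835/3212, -673/803).

bounded optimum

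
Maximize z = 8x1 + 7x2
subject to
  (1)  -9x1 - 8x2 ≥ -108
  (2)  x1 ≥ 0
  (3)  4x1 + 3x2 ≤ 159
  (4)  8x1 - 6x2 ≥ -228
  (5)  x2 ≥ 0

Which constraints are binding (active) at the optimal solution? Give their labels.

(1) and (5)

Corner points and z = 8x1 + 7x2:
  (0, 27/2) → z = 189/2
  (12, 0) → z = 96
  (0, 0) → z = 0

The maximum is at (12, 0). Substituting into each constraint, equality holds for (1) and (5); the remaining constraints have slack.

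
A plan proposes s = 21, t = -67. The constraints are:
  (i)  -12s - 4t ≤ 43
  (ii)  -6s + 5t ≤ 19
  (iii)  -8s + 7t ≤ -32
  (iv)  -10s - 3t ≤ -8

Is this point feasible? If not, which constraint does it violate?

feasible

(i): 16 ≤ 43 ✓
(ii): -461 ≤ 19 ✓
(iii): -637 ≤ -32 ✓
(iv): -9 ≤ -8 ✓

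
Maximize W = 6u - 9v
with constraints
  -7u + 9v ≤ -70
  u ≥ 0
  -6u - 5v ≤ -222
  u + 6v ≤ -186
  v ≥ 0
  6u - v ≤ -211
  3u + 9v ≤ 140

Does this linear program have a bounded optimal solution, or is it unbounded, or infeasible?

infeasible

The boundaries 6u - v = -211 and 3u + 9v = 140 meet at (-1759/57, 491/19), but that point violates -7u + 9v ≤ -70. Every candidate vertex is excluded by some other constraint, so the feasible region is empty.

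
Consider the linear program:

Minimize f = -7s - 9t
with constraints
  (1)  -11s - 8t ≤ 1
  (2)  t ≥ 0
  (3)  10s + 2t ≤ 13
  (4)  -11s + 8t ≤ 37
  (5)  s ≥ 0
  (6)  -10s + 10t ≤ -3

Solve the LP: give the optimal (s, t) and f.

Corner points and f = -7s - 9t:
  (13/10, 0) → f = -91/10
  (3/10, 0) → f = -21/10
  (17/15, 5/6) → f = -463/30

At the optimal vertex, 10s + 2t = 13 and -10s + 10t = -3.
Solving simultaneously gives s = 17/15, t = 5/6.

s = 17/15, t = 5/6, minimum f = -463/30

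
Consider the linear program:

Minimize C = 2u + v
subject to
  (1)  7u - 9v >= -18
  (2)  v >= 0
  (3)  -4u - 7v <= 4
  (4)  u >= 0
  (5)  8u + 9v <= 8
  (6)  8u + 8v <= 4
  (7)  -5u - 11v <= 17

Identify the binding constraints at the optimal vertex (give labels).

(2) and (4)

Corner points and C = 2u + v:
  (0, 0) → C = 0
  (1/2, 0) → C = 1
  (0, 1/2) → C = 1/2

The minimum is at (0, 0). Substituting into each constraint, equality holds for (2) and (4); the remaining constraints have slack.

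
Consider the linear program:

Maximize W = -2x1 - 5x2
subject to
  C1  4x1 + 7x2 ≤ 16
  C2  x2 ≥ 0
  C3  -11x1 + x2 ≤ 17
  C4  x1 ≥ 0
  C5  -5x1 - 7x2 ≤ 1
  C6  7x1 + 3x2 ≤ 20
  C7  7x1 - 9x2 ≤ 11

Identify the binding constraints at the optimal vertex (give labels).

Corner points and W = -2x1 - 5x2:
  (0, 16/7) → W = -80/7
  (92/37, 32/37) → W = -344/37
  (0, 0) → W = 0
  (11/7, 0) → W = -22/7
  (71/28, 3/4) → W = -247/28

The maximum is at (0, 0). Substituting into each constraint, equality holds for C2 and C4; the remaining constraints have slack.

C2 and C4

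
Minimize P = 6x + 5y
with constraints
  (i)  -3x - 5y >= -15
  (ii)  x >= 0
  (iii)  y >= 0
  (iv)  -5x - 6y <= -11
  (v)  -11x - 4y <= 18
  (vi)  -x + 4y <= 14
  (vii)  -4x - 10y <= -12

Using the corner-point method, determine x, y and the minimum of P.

x = 0, y = 11/6, minimum P = 55/6

Extreme points and P = 6x + 5y:
  (0, 3) → P = 15
  (5, 0) → P = 30
  (0, 11/6) → P = 55/6
  (3, 0) → P = 18
  (19/13, 8/13) → P = 154/13

At the optimal vertex, x = 0 and -5x - 6y = -11.
Solving simultaneously gives x = 0, y = 11/6.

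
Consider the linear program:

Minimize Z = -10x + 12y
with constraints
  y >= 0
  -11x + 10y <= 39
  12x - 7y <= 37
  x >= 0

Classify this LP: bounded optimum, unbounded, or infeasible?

Vertices and Z = -10x + 12y:
  (37/12, 0) → Z = -185/6
  (0, 0) → Z = 0
  (643/43, 875/43) → Z = 4070/43
  (0, 39/10) → Z = 234/5
The feasible region has finitely many vertices and no improving ray; the minimum is -185/6 at (37/12, 0).

bounded optimum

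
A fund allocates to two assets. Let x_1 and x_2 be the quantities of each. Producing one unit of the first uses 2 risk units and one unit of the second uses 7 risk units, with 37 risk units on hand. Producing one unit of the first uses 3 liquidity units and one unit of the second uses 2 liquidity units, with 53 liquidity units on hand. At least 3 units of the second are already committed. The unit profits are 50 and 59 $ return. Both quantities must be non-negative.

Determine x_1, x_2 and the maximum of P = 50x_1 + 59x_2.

x_1 = 8, x_2 = 3, maximum P = 577

Corner points and P = 50x_1 + 59x_2:
  (0, 37/7) → P = 2183/7
  (0, 3) → P = 177
  (8, 3) → P = 577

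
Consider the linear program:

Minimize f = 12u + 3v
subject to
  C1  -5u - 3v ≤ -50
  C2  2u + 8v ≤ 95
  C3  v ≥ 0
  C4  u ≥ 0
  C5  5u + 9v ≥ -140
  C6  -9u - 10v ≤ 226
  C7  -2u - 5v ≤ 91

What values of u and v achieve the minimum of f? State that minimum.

u = 115/34, v = 375/34, minimum f = 2505/34

Corner points and f = 12u + 3v:
  (115/34, 375/34) → f = 2505/34
  (10, 0) → f = 120
  (95/2, 0) → f = 570

The binding constraints are -5u - 3v = -50 and 2u + 8v = 95.
Solving simultaneously gives u = 115/34, v = 375/34.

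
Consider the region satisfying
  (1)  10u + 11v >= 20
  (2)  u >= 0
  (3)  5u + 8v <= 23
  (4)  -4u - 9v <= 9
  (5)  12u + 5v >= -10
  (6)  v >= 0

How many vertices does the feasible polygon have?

Of the 15 pairwise boundary intersections, those satisfying every inequality are:
  (0, 20/11)
  (2, 0)
  (0, 23/8)
  (23/5, 0)

4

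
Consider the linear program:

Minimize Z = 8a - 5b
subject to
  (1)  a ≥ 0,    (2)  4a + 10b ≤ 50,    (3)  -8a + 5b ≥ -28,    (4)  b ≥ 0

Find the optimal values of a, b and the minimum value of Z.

Vertices and Z = 8a - 5b:
  (0, 5) → Z = -25
  (0, 0) → Z = 0
  (53/10, 72/25) → Z = 28
  (7/2, 0) → Z = 28

The optimum lies where a = 0 and 4a + 10b = 50.
Solving simultaneously gives a = 0, b = 5.

a = 0, b = 5, minimum Z = -25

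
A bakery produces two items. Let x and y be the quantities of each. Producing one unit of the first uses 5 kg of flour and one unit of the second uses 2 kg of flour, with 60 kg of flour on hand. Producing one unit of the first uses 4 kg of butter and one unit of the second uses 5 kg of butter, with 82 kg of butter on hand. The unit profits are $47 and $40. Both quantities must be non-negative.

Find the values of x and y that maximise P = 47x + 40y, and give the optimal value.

x = 8, y = 10, maximum P = 776

Extreme points and P = 47x + 40y:
  (0, 0) → P = 0
  (0, 82/5) → P = 656
  (12, 0) → P = 564
  (8, 10) → P = 776

The optimum lies where 5x + 2y = 60 and 4x + 5y = 82.
Solving simultaneously gives x = 8, y = 10.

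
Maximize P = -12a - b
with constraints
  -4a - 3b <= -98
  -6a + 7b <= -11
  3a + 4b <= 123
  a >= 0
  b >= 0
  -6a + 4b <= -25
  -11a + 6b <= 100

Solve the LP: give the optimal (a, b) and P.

Corner points and P = -12a - b:
  (719/46, 272/23) → P = -4586/23
  (49/2, 0) → P = -294
  (181/9, 47/3) → P = -257
  (41, 0) → P = -492

a = 719/46, b = 272/23, maximum P = -4586/23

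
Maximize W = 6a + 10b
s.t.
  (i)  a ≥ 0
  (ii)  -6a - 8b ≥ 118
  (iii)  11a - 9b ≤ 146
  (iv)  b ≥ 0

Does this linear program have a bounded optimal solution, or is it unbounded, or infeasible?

infeasible

The boundaries a = 0 and -6a - 8b = 118 meet at (0, -59/4), but that point violates b ≥ 0. Every candidate vertex is excluded by some other constraint, so the feasible region is empty.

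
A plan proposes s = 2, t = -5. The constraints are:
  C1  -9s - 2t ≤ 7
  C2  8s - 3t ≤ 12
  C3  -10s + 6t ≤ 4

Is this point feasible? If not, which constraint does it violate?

Constraint C2: 8s - 3t = 31, which is not ≤ 12. All other constraints are satisfied.

not feasible — violates C2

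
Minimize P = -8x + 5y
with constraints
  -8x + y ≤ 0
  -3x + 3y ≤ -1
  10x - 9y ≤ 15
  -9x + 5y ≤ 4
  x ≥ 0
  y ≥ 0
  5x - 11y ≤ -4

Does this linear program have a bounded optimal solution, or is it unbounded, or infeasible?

Corner points and P = -8x + 5y:
  (12, 35/3) → P = -113/3
  (23/18, 17/18) → P = -11/2
  (201/65, 23/13) → P = -1033/65
The feasible region has finitely many vertices and no improving ray; the minimum is -113/3 at (12, 35/3).

bounded optimum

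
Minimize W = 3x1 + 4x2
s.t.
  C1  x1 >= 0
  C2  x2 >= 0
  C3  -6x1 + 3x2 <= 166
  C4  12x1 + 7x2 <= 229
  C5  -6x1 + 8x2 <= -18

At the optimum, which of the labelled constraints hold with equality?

Feasible corners and W = 3x1 + 4x2:
  (229/12, 0) → W = 229/4
  (3, 0) → W = 9
  (979/69, 193/23) → W = 1751/23

The minimum is at (3, 0). Substituting into each constraint, equality holds for C2 and C5; the remaining constraints have slack.

C2 and C5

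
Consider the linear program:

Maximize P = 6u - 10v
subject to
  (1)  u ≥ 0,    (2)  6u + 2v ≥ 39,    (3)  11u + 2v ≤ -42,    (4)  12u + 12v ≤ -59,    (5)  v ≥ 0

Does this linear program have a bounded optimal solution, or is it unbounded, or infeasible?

infeasible

The boundaries 12u + 12v = -59 and v = 0 meet at (-59/12, 0), but that point violates u ≥ 0. Every candidate vertex is excluded by some other constraint, so the feasible region is empty.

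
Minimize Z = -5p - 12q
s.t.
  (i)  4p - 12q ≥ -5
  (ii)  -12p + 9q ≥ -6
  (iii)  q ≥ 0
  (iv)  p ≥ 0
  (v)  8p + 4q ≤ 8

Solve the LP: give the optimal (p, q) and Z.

p = 19/28, q = 9/14, minimum Z = -311/28

Vertices and Z = -5p - 12q:
  (0, 5/12) → Z = -5
  (19/28, 9/14) → Z = -311/28
  (1/2, 0) → Z = -5/2
  (4/5, 2/5) → Z = -44/5
  (0, 0) → Z = 0

At the optimal vertex, 4p - 12q = -5 and 8p + 4q = 8.
Solving simultaneously gives p = 19/28, q = 9/14.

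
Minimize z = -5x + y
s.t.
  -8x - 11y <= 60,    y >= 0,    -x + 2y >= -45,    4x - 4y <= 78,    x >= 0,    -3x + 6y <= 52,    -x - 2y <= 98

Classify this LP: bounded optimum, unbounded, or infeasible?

Corner points and z = -5x + y:
  (39/2, 0) → z = -195/2
  (0, 0) → z = 0
  (169/3, 221/6) → z = -1469/6
  (0, 26/3) → z = 26/3
The feasible region has finitely many vertices and no improving ray; the minimum is -1469/6 at (169/3, 221/6).

bounded optimum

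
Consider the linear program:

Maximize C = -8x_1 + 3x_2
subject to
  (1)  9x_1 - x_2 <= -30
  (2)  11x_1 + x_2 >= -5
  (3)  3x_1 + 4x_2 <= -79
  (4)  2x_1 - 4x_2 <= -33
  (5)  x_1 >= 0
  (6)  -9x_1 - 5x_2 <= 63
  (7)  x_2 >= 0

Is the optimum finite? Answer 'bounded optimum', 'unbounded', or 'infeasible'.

The boundaries 9x_1 - x_2 = -30 and x_1 = 0 meet at (0, 30), but that point violates 3x_1 + 4x_2 ≤ -79. Every candidate vertex is excluded by some other constraint, so the feasible region is empty.

infeasible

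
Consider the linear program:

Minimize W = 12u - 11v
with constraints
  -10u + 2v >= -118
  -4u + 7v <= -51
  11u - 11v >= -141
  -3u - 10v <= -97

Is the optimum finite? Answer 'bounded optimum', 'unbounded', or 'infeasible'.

The boundaries -10u + 2v = -118 and -4u + 7v = -51 meet at (362/31, -19/31), but that point violates -3u - 10v ≤ -97. Every candidate vertex is excluded by some other constraint, so the feasible region is empty.

infeasible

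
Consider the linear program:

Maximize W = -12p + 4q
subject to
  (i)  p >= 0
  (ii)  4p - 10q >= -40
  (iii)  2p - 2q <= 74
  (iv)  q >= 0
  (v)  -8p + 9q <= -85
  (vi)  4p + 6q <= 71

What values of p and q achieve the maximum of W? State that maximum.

p = 85/8, q = 0, maximum W = -255/2

Extreme points and W = -12p + 4q:
  (85/8, 0) → W = -255/2
  (71/4, 0) → W = -213
  (383/28, 19/7) → W = -1073/7

The binding constraints are q = 0 and -8p + 9q = -85.
Solving simultaneously gives p = 85/8, q = 0.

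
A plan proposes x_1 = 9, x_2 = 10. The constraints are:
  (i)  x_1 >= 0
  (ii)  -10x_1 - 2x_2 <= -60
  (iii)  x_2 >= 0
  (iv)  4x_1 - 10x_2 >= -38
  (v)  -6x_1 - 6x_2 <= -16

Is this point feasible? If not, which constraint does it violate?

not feasible — violates (iv)

Constraint (iv): 4x_1 - 10x_2 = -64, which is not ≥ -38. All other constraints are satisfied.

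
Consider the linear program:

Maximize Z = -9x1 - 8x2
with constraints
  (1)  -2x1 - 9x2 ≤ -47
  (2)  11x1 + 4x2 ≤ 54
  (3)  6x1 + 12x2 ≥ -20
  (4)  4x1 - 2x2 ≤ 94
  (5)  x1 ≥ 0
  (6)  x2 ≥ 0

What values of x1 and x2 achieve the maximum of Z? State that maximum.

Extreme points and Z = -9x1 - 8x2:
  (298/91, 409/91) → Z = -458/7
  (0, 47/9) → Z = -376/9
  (0, 27/2) → Z = -108

The binding constraints are -2x1 - 9x2 = -47 and x1 = 0.
Solving simultaneously gives x1 = 0, x2 = 47/9.

x1 = 0, x2 = 47/9, maximum Z = -376/9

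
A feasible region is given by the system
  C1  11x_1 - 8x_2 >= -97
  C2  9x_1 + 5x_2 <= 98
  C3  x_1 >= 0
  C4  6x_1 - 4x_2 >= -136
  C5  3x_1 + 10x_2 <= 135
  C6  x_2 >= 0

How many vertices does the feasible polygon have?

5

Of the 15 pairwise boundary intersections, those satisfying every inequality are:
  (0, 97/8)
  (55/67, 888/67)
  (61/15, 307/25)
  (98/9, 0)
  (0, 0)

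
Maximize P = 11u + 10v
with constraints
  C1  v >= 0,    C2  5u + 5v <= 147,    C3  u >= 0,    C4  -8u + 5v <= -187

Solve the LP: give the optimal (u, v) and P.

Vertices and P = 11u + 10v:
  (147/5, 0) → P = 1617/5
  (187/8, 0) → P = 2057/8
  (334/13, 241/65) → P = 4156/13

u = 147/5, v = 0, maximum P = 1617/5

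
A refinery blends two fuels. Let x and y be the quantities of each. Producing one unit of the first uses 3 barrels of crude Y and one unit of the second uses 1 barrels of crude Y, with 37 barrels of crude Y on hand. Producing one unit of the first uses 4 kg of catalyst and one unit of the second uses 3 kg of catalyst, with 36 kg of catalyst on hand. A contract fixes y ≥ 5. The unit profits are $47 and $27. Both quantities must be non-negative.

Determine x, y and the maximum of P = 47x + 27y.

Vertices and P = 47x + 27y:
  (0, 12) → P = 324
  (0, 5) → P = 135
  (21/4, 5) → P = 1527/4

At the optimal vertex, 4x + 3y = 36 and y = 5.
Solving simultaneously gives x = 21/4, y = 5.

x = 21/4, y = 5, maximum P = 1527/4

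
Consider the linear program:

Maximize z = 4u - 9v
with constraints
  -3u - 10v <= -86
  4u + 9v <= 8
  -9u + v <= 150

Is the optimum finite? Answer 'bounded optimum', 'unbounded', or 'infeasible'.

infeasible

The boundaries -3u - 10v = -86 and 4u + 9v = 8 meet at (-694/13, 320/13), but that point violates -9u + v ≤ 150. Every candidate vertex is excluded by some other constraint, so the feasible region is empty.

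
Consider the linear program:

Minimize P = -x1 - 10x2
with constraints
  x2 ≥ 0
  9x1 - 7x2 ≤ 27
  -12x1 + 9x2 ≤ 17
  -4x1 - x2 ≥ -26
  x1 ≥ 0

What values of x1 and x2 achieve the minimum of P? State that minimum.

Feasible corners and P = -x1 - 10x2:
  (3, 0) → P = -3
  (0, 0) → P = 0
  (209/37, 126/37) → P = -1469/37
  (217/48, 95/12) → P = -1339/16
  (0, 17/9) → P = -170/9

x1 = 217/48, x2 = 95/12, minimum P = -1339/16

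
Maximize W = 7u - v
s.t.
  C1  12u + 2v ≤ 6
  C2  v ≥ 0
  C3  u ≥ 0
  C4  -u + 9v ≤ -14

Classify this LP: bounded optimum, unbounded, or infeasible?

The boundaries 12u + 2v = 6 and v = 0 meet at (1/2, 0), but that point violates -u + 9v ≤ -14. Every candidate vertex is excluded by some other constraint, so the feasible region is empty.

infeasible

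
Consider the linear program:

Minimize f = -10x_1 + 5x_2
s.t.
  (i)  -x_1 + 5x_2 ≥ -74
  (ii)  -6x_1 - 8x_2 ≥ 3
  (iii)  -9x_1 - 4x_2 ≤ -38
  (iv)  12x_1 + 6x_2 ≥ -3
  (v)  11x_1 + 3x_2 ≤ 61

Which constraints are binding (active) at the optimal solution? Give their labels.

(iii) and (v)

Vertices and f = -10x_1 + 5x_2:
  (79/12, -85/16) → f = -4435/48
  (71/10, -57/10) → f = -199/2
  (130/17, -131/17) → f = -115

The minimum is at (130/17, -131/17). Substituting into each constraint, equality holds for (iii) and (v); the remaining constraints have slack.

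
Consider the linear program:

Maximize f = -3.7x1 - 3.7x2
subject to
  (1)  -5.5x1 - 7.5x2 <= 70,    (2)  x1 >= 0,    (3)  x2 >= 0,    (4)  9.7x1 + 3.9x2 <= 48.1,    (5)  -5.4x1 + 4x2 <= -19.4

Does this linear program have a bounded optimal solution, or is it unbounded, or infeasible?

Feasible corners and f = -3.7x1 - 3.7x2:
  (481/97, 0) → f = -17797/970
  (97/27, 0) → f = -3589/270
  (13403/2993, 3578/2993) → f = -628297/29930
The feasible region has finitely many vertices and no improving ray; the maximum is -3589/270 at (97/27, 0).

bounded optimum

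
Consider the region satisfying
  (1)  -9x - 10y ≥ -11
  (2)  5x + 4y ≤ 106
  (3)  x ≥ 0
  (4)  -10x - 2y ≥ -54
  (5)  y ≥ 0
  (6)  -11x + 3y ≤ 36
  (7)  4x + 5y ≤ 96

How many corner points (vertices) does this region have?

Pairwise boundary intersections that survive every other constraint:
  (0, 11/10)
  (11/9, 0)
  (0, 0)

3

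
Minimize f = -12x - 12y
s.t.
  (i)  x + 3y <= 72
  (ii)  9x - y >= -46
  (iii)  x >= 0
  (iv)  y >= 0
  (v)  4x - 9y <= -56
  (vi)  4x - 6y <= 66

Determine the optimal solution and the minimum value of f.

Vertices and f = -12x - 12y:
  (0, 24) → f = -288
  (160/7, 344/21) → f = -3296/7
  (0, 56/9) → f = -224/3

x = 160/7, y = 344/21, minimum f = -3296/7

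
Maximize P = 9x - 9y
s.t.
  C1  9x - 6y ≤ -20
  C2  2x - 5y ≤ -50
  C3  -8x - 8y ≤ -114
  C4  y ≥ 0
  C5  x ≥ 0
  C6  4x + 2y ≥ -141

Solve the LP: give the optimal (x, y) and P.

Corner points and P = 9x - 9y:
  (200/33, 410/33) → P = -630/11
  (85/28, 157/14) → P = -2061/28
  (0, 57/4) → P = -513/4
The feasible region is unbounded (it extends along (0, 1), (2, 3)), but P strictly decreases along every unbounded feasible direction, so there is no improving ray and the maximum is attained at a vertex.

At the optimal vertex, 9x - 6y = -20 and 2x - 5y = -50.
Solving simultaneously gives x = 200/33, y = 410/33.

x = 200/33, y = 410/33, maximum P = -630/11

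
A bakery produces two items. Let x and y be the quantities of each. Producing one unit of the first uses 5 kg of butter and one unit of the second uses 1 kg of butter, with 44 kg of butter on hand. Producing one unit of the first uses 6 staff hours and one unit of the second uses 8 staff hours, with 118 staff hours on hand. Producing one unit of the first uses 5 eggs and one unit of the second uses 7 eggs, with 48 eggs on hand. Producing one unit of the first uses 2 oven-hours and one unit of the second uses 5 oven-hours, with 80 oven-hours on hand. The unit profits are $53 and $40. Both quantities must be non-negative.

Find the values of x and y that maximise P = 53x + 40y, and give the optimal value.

x = 26/3, y = 2/3, maximum P = 486

Feasible corners and P = 53x + 40y:
  (0, 0) → P = 0
  (0, 48/7) → P = 1920/7
  (44/5, 0) → P = 2332/5
  (26/3, 2/3) → P = 486

At the optimal vertex, 5x + y = 44 and 5x + 7y = 48.
Solving simultaneously gives x = 26/3, y = 2/3.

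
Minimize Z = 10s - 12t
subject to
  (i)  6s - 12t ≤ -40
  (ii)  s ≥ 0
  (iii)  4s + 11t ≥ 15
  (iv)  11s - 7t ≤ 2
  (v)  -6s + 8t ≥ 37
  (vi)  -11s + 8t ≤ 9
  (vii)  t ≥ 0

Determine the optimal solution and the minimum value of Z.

s = 79/11, t = 11, minimum Z = -662/11

Extreme points and Z = 10s - 12t:
  (275/46, 419/46) → Z = -1139/23
  (79/11, 11) → Z = -662/11
  (28/5, 353/40) → Z = -499/10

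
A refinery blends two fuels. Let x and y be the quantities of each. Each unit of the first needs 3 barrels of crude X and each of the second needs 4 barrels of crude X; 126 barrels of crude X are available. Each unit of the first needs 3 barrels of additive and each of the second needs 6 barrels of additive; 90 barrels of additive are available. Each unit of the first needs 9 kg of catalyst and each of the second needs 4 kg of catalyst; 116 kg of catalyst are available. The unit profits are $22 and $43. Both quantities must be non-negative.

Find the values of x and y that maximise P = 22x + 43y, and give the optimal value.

The binding constraints are 3x + 6y = 90 and 9x + 4y = 116.
Solving simultaneously gives x = 8, y = 11.

x = 8, y = 11, maximum P = 649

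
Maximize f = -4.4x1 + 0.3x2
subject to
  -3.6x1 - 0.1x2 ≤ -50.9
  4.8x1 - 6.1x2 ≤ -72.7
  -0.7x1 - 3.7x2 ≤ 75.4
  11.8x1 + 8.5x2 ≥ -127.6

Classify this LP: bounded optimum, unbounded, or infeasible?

unbounded

From the feasible point (15161/1122, 4217/187), moving in the direction (-0.1, 3.6) keeps every constraint satisfied while f increases without bound.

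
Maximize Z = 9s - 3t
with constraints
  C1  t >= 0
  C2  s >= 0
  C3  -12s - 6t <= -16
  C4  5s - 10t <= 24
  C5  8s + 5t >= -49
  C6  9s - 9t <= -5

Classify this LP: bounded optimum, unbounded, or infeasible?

From the feasible point (0, 8/3), moving in the direction (9, 9) keeps every constraint satisfied while Z increases without bound.

unbounded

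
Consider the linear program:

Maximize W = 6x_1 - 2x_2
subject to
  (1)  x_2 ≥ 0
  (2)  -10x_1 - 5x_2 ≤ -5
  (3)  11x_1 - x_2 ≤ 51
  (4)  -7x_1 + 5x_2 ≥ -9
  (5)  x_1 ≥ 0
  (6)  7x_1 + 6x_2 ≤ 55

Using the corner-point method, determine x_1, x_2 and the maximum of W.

x_1 = 47/11, x_2 = 46/11, maximum W = 190/11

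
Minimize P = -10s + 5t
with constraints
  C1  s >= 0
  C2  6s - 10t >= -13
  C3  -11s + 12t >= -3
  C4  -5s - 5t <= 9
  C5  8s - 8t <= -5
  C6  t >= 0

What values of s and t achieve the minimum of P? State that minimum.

Feasible corners and P = -10s + 5t:
  (0, 13/10) → P = 13/2
  (0, 5/8) → P = 25/8
  (27/16, 37/16) → P = -85/16

s = 27/16, t = 37/16, minimum P = -85/16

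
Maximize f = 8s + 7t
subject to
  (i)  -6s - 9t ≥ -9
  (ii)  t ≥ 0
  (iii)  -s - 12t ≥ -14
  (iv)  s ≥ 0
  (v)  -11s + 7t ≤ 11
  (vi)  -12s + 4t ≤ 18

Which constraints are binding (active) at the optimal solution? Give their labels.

Corner points and f = 8s + 7t:
  (3/2, 0) → f = 12
  (0, 1) → f = 7
  (0, 0) → f = 0

The maximum is at (3/2, 0). Substituting into each constraint, equality holds for (i) and (ii); the remaining constraints have slack.

(i) and (ii)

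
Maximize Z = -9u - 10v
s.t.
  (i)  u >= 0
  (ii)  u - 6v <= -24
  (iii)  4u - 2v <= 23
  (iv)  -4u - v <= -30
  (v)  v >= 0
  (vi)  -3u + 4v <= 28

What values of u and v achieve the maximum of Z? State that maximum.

u = 156/25, v = 126/25, maximum Z = -2664/25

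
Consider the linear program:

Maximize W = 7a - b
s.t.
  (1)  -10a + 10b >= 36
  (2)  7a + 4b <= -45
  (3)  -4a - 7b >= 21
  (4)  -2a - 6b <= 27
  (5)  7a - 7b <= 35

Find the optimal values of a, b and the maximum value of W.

Extreme points and W = 7a - b:
  (-27/5, -9/5) → W = -36
  (-243/40, -99/40) → W = -801/20
  (-7, 1) → W = -50
The feasible region is unbounded (it extends along (-7, 4), (-3, 1)), but W strictly decreases along every unbounded feasible direction, so there is no improving ray and the maximum is attained at a vertex.

a = -27/5, b = -9/5, maximum W = -36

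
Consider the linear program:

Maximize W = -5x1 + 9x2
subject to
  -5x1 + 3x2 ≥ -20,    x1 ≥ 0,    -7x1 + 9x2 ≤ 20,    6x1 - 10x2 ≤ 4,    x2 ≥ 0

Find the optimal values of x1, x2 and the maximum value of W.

x1 = 10, x2 = 10, maximum W = 40

Feasible corners and W = -5x1 + 9x2:
  (10, 10) → W = 40
  (47/8, 25/8) → W = -5/4
  (0, 20/9) → W = 20
  (0, 0) → W = 0
  (2/3, 0) → W = -10/3

The optimum lies where -5x1 + 3x2 = -20 and -7x1 + 9x2 = 20.
Solving simultaneously gives x1 = 10, x2 = 10.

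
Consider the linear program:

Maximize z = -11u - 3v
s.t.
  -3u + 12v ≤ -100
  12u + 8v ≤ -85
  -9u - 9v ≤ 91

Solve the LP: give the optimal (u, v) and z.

The binding constraints are -3u + 12v = -100 and -9u - 9v = 91.
Solving simultaneously gives u = -64/45, v = -391/45.

u = -64/45, v = -391/45, maximum z = 1877/45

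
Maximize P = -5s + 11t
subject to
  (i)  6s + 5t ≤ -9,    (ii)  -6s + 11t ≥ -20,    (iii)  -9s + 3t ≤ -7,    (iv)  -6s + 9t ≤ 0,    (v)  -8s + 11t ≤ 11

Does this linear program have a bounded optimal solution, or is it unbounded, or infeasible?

The boundaries 6s + 5t = -9 and -6s + 11t = -20 meet at (1/96, -29/16), but that point violates -9s + 3t ≤ -7. Every candidate vertex is excluded by some other constraint, so the feasible region is empty.

infeasible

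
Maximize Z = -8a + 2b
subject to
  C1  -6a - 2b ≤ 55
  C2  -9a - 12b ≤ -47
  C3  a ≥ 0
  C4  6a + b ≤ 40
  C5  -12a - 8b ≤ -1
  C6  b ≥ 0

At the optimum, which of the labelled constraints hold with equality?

C3 and C4

Corner points and Z = -8a + 2b:
  (0, 47/12) → Z = 47/6
  (47/9, 0) → Z = -376/9
  (0, 40) → Z = 80
  (20/3, 0) → Z = -160/3

The maximum is at (0, 40). Substituting into each constraint, equality holds for C3 and C4; the remaining constraints have slack.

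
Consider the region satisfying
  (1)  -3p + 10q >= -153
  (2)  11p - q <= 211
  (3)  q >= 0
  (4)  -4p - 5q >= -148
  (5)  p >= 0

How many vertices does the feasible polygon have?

Of the 10 pairwise boundary intersections, those satisfying every inequality are:
  (211/11, 0)
  (1203/59, 784/59)
  (0, 0)
  (0, 148/5)

4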